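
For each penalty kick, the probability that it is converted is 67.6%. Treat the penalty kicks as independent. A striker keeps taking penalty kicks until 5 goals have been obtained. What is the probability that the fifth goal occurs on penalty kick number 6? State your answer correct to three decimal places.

Y = trial on which the fifth success occurs; negative binomial, r=5, p=0.676.
P(Y=6) = C(5,4) · p^5 · (1−p)^1
= 5 · 0.14117 · 0.324 = 0.22869

0.229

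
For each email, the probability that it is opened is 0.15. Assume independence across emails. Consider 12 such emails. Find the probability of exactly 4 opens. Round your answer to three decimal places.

X ~ Binomial(n=12, p=0.15).
P(X=4) = C(12,4) · p^4 · (1−p)^8
= 495 · 0.00050625 · 0.27249 = 0.06828

0.068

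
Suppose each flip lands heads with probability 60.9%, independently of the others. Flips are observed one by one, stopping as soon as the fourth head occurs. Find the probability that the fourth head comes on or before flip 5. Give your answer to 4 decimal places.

Finishing within 5 flips ⇔ at least 4 successes in the first 5. With X ~ Binomial(5, 0.609), P(Y ≤ 5) = 1 − P(X ≤ 3).
  k=0: C(5,0)·0.609^0·0.391^5 = 0.009139
  k=1: C(5,1)·0.609^1·0.391^4 = 0.071170
  k=2: C(5,2)·0.609^2·0.391^3 = 0.221700
  k=3: C(5,3)·0.609^3·0.391^2 = 0.345307
1 − 0.647315 = 0.352685

0.3527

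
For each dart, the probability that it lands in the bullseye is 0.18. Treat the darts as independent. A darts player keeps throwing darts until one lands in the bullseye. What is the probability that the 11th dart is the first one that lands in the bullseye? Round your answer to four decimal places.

0.0247

Geometric (trials to first success), p = 0.18.
P(Y = 11) = (1−p)^10 · p = 0.13745 · 0.18 = 0.024741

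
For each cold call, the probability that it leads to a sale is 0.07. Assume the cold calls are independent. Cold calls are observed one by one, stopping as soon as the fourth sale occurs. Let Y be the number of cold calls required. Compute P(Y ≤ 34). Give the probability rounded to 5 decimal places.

Finishing within 34 cold calls ⇔ at least 4 successes in the first 34. With X ~ Binomial(34, 0.07), P(Y ≤ 34) = 1 − P(X ≤ 3).
  k=0: C(34,0)·0.07^0·0.93^34 = 0.0848048
  k=1: C(34,1)·0.07^1·0.93^33 = 0.2170272
  k=2: C(34,2)·0.07^2·0.93^32 = 0.2695338
  k=3: C(34,3)·0.07^3·0.93^31 = 0.2163999
1 − 0.7877658 = 0.2122342

0.21223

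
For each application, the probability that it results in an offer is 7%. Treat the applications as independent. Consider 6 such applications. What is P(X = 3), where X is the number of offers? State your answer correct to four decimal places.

0.0055

X ~ Binomial(n=6, p=0.07).
P(X=3) = C(6,3) · p^3 · (1−p)^3
= 20 · 0.000343 · 0.80436 = 0.005518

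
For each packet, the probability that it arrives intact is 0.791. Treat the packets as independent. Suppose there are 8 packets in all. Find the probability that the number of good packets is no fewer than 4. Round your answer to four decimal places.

X ~ Binomial(8, 0.791); P(X ≥ 4) = Σ C(8,k) p^k (1−p)^(8−k) over k:
  k=4: C(8,4)·0.791^4·0.209^4 = 0.052286
  k=5: C(8,5)·0.791^5·0.209^3 = 0.158310
  k=6: C(8,6)·0.791^6·0.209^2 = 0.299578
  k=7: C(8,7)·0.791^7·0.209^1 = 0.323945
  k=8: C(8,8)·0.791^8·0.209^0 = 0.153254
Total = 0.987374

0.9874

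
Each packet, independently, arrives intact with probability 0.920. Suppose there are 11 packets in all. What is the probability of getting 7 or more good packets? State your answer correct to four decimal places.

0.9990

X ~ Binomial(11, 0.92); P(X ≥ 7) = Σ C(11,k) p^k (1−p)^(11−k) over k:
  k=7: C(11,7)·0.92^7·0.08^4 = 0.007540
  k=8: C(11,8)·0.92^8·0.08^3 = 0.043357
  k=9: C(11,9)·0.92^9·0.08^2 = 0.166201
  k=10: C(11,10)·0.92^10·0.08^1 = 0.382262
  k=11: C(11,11)·0.92^11·0.08^0 = 0.399637
Total = 0.998997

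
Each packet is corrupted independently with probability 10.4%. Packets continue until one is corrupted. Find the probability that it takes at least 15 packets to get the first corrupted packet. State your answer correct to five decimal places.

0.21494

Y = number of packets to the first success; geometric, p = 0.104.
P(Y > 14) = P(first 14 all fail) = (1−p)^14 = 0.2149375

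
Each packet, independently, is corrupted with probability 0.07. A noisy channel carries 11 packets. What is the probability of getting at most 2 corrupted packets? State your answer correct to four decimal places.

0.9630

X ~ Binomial(11, 0.07); P(X ≤ 2) = Σ C(11,k) p^k (1−p)^(11−k) over k:
  k=0: C(11,0)·0.07^0·0.93^11 = 0.450104
  k=1: C(11,1)·0.07^1·0.93^10 = 0.372666
  k=2: C(11,2)·0.07^2·0.93^9 = 0.140251
Total = 0.963021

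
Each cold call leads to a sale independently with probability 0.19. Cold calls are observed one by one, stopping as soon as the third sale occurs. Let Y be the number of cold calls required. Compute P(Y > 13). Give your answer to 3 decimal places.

0.539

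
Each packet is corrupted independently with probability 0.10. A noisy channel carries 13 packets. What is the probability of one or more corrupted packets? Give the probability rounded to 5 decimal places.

P(at least one) = 1 − P(none) = 1 − (1 − 0.10)^13
= 1 − 0.2541866 = 0.7458134

0.74581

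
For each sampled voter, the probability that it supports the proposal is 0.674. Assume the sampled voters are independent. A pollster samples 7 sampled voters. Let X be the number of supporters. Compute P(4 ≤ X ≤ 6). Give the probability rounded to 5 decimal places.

X ~ Binomial(7, 0.674); P(4 ≤ X ≤ 6) = Σ C(7,k) p^k (1−p)^(7−k) over k:
  k=4: C(7,4)·0.674^4·0.326^3 = 0.2502421
  k=5: C(7,5)·0.674^5·0.326^2 = 0.3104231
  k=6: C(7,6)·0.674^6·0.326^1 = 0.2139316
Total = 0.7745968

0.77460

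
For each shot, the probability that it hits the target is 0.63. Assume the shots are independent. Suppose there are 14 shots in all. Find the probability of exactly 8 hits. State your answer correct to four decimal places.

0.1912

X ~ Binomial(n=14, p=0.63).
P(X=8) = C(14,8) · p^8 · (1−p)^6
= 3003 · 0.024816 · 0.0025657 = 0.191201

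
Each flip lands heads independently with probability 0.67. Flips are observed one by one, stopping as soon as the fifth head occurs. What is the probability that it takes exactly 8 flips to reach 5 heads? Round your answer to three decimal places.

0.170

Y = trial on which the fifth success occurs; negative binomial, r=5, p=0.67.
P(Y=8) = C(7,4) · p^5 · (1−p)^3
= 35 · 0.13501 · 0.035937 = 0.16982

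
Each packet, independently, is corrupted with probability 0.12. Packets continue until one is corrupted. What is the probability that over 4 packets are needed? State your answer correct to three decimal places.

Y = number of packets to the first success; geometric, p = 0.12.
P(Y > 4) = P(first 4 all fail) = (1−p)^4 = 0.59970

0.600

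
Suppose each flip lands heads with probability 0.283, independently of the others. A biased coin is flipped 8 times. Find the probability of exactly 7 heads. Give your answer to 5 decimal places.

0.00083

X ~ Binomial(n=8, p=0.283).
P(X=7) = C(8,7) · p^7 · (1−p)^1
= 8 · 0.00014538 · 0.717 = 0.0008339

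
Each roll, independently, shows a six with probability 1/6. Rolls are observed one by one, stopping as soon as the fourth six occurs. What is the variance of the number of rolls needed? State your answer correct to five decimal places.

120.00000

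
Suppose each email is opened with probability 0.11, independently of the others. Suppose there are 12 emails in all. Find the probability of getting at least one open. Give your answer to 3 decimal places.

P(at least one) = 1 − P(none) = 1 − (1 − 0.11)^12
= 1 − 0.24699 = 0.75301

0.753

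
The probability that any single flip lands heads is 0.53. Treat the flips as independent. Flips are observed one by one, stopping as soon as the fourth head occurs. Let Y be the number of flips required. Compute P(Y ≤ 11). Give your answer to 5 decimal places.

Finishing within 11 flips ⇔ at least 4 successes in the first 11. With X ~ Binomial(11, 0.53), P(Y ≤ 11) = 1 − P(X ≤ 3).
  k=0: C(11,0)·0.53^0·0.47^11 = 0.0002472
  k=1: C(11,1)·0.53^1·0.47^10 = 0.0030665
  k=2: C(11,2)·0.53^2·0.47^9 = 0.0172900
  k=3: C(11,3)·0.53^3·0.47^8 = 0.0584917
1 − 0.0790955 = 0.9209045

0.92090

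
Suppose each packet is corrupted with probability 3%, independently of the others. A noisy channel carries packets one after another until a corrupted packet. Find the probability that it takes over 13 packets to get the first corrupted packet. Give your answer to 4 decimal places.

0.6730

Y = number of packets to the first success; geometric, p = 0.03.
P(Y > 13) = P(first 13 all fail) = (1−p)^13 = 0.673027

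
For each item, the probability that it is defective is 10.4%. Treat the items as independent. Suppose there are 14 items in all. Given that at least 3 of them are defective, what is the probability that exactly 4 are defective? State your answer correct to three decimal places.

0.227

X ~ Binomial(14, 0.104). Want P(X=4 | X≥3) = P(X=4) / P(X≥3).
P(X=4) = C(14,4)·0.104^4·0.896^10 = 0.03905
P(X≥3) = 1 − 0.21494 − 0.34927 − 0.26351 = 0.17227
Ratio = 0.03905 / 0.17227 = 0.22669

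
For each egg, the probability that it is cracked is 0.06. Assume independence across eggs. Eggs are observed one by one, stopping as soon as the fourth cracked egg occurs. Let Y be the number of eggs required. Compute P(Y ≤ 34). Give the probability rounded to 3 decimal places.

0.145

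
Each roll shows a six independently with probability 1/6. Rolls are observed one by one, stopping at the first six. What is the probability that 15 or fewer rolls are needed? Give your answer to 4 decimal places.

Y = number of rolls to the first success; geometric, p = 0.166667.
P(Y ≤ 15) = 1 − (1−p)^15 = 1 − 0.064905 = 0.935095

0.9351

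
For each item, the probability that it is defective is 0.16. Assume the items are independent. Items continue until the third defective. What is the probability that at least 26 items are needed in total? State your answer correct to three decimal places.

0.213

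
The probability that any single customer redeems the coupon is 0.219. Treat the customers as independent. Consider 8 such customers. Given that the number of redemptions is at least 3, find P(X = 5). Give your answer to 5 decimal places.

X ~ Binomial(8, 0.219). Want P(X=5 | X≥3) = P(X=5) / P(X≥3).
P(X=5) = C(8,5)·0.219^5·0.781^3 = 0.0134388
P(X≥3) = 1 − 0.1384230 − 0.3105213 − 0.3047561 = 0.2462996
Ratio = 0.0134388 / 0.2462996 = 0.0545630

0.05456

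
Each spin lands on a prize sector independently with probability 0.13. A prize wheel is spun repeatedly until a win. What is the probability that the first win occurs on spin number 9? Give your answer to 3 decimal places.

Geometric (trials to first success), p = 0.13.
P(Y = 9) = (1−p)^8 · p = 0.32821 · 0.13 = 0.04267

0.043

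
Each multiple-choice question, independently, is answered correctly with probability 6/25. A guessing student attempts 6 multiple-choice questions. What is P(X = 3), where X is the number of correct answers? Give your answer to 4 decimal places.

0.1214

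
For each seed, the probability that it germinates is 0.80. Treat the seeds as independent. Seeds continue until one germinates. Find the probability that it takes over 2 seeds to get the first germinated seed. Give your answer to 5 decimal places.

0.04000

Y = number of seeds to the first success; geometric, p = 0.80.
P(Y > 2) = P(first 2 all fail) = (1−p)^2 = 0.0400000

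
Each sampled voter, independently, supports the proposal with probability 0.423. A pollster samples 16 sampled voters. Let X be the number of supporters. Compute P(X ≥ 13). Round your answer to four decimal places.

0.0018

X ~ Binomial(16, 0.423); P(X ≥ 13) = Σ C(16,k) p^k (1−p)^(16−k) over k:
  k=13: C(16,13)·0.423^13·0.577^3 = 0.001493
  k=14: C(16,14)·0.423^14·0.577^2 = 0.000235
  k=15: C(16,15)·0.423^15·0.577^1 = 0.000023
  k=16: C(16,16)·0.423^16·0.577^0 = 0.000001
Total = 0.001752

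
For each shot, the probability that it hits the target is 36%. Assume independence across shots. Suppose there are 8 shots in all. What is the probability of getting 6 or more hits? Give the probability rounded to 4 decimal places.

0.0293

X ~ Binomial(8, 0.36); P(X ≥ 6) = Σ C(8,k) p^k (1−p)^(8−k) over k:
  k=6: C(8,6)·0.36^6·0.64^2 = 0.024965
  k=7: C(8,7)·0.36^7·0.64^1 = 0.004012
  k=8: C(8,8)·0.36^8·0.64^0 = 0.000282
Total = 0.029259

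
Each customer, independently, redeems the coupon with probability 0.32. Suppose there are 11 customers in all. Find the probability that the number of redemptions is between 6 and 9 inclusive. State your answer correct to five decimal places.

0.10297

X ~ Binomial(11, 0.32); P(6 ≤ X ≤ 9) = Σ C(11,k) p^k (1−p)^(11−k) over k:
  k=6: C(11,6)·0.32^6·0.68^5 = 0.0721251
  k=7: C(11,7)·0.32^7·0.68^4 = 0.0242437
  k=8: C(11,8)·0.32^8·0.68^3 = 0.0057044
  k=9: C(11,9)·0.32^9·0.68^2 = 0.0008948
Total = 0.1029680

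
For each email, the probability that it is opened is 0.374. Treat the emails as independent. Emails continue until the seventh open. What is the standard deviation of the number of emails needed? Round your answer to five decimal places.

5.59712

Y = total emails until the seventh success; negative binomial with r=7, p=0.374.
SD(Y) = √[r(1−p)/p²] = √(31.3277474) = 5.5971196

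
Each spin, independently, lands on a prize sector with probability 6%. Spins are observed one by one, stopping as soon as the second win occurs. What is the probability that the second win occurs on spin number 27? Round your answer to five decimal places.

Y = trial on which the second success occurs; negative binomial, r=2, p=0.06.
P(Y=27) = C(26,1) · p^2 · (1−p)^25
= 26 · 0.0036 · 0.21291 = 0.0199284

0.01993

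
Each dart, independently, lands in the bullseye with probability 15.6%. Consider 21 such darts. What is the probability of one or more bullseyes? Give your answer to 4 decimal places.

0.9716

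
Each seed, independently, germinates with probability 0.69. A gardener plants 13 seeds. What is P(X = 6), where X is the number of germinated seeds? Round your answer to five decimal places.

X ~ Binomial(n=13, p=0.69).
P(X=6) = C(13,6) · p^6 · (1−p)^7
= 1716 · 0.10792 · 0.00027513 = 0.0509499

0.05095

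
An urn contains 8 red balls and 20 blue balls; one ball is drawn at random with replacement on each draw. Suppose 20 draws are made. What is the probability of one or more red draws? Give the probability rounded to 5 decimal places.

P(at least one) = 1 − P(none) = 1 − (1 − 0.285714)^20
= 1 − 0.0011952 = 0.9988048

0.99880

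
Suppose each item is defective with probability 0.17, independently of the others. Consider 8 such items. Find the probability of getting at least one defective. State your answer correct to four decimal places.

P(at least one) = 1 − P(none) = 1 − (1 − 0.17)^8
= 1 − 0.225229 = 0.774771

0.7748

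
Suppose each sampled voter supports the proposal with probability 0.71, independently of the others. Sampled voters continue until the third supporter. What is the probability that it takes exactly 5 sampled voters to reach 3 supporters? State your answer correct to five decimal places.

0.18060

Y = trial on which the third success occurs; negative binomial, r=3, p=0.71.
P(Y=5) = C(4,2) · p^3 · (1−p)^2
= 6 · 0.35791 · 0.0841 = 0.1806019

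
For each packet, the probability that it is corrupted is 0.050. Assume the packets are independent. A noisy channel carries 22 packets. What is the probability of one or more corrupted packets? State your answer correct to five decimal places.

P(at least one) = 1 − P(none) = 1 − (1 − 0.05)^22
= 1 − 0.3235335 = 0.6764665

0.67647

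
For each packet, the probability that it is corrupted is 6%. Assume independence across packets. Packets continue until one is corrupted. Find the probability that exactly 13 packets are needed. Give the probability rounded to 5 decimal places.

Geometric (trials to first success), p = 0.06.
P(Y = 13) = (1−p)^12 · p = 0.47592 · 0.06 = 0.0285552

0.02856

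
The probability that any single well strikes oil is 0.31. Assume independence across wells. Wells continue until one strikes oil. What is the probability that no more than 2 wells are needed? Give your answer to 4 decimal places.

0.5239

Y = number of wells to the first success; geometric, p = 0.31.
P(Y ≤ 2) = 1 − (1−p)^2 = 1 − 0.476100 = 0.523900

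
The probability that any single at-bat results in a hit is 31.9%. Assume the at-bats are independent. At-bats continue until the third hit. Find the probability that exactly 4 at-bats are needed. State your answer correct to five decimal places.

Y = trial on which the third success occurs; negative binomial, r=3, p=0.319.
P(Y=4) = C(3,2) · p^3 · (1−p)^1
= 3 · 0.032462 · 0.681 = 0.0663194

0.06632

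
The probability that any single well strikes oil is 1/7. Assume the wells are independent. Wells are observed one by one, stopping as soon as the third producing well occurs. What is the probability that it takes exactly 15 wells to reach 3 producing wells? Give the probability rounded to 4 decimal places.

0.0417

Y = trial on which the third success occurs; negative binomial, r=3, p=0.142857.
P(Y=15) = C(14,2) · p^3 · (1−p)^12
= 91 · 0.0029155 · 0.15727 = 0.041724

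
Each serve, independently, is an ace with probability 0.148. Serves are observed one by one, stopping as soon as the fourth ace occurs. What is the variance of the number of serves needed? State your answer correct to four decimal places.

Y = total serves until the fourth success; negative binomial with r=4, p=0.148.
Var(Y) = r(1−p)/p² = 4·0.852 / 0.148² = 155.588020

155.5880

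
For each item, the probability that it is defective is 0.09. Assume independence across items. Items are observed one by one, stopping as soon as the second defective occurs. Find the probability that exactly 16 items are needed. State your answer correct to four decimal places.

0.0324

Y = trial on which the second success occurs; negative binomial, r=2, p=0.09.
P(Y=16) = C(15,1) · p^2 · (1−p)^14
= 15 · 0.0081 · 0.26704 = 0.032446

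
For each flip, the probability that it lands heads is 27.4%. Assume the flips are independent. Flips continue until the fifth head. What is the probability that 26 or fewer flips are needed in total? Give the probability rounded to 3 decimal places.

Finishing within 26 flips ⇔ at least 5 successes in the first 26. With X ~ Binomial(26, 0.274), P(Y ≤ 26) = 1 − P(X ≤ 4).
  k=0: C(26,0)·0.274^0·0.726^26 = 0.00024
  k=1: C(26,1)·0.274^1·0.726^25 = 0.00238
  k=2: C(26,2)·0.274^2·0.726^24 = 0.01122
  k=3: C(26,3)·0.274^3·0.726^23 = 0.03387
  k=4: C(26,4)·0.274^4·0.726^22 = 0.07349
1 − 0.12120 = 0.87880

0.879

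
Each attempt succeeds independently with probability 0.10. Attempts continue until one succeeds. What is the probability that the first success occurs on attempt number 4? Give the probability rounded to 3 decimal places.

0.073

Geometric (trials to first success), p = 0.10.
P(Y = 4) = (1−p)^3 · p = 0.729 · 0.10 = 0.07290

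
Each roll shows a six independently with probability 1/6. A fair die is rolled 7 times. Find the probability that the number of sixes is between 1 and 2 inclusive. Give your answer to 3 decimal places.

0.625

X ~ Binomial(7, 0.166667); P(1 ≤ X ≤ 2) = Σ C(7,k) p^k (1−p)^(7−k) over k:
  k=1: C(7,1)·0.166667^1·0.833333^6 = 0.39071
  k=2: C(7,2)·0.166667^2·0.833333^5 = 0.23443
Total = 0.62514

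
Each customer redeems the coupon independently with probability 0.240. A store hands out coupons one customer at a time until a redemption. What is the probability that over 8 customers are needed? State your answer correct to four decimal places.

Y = number of customers to the first success; geometric, p = 0.24.
P(Y > 8) = P(first 8 all fail) = (1−p)^8 = 0.111303

0.1113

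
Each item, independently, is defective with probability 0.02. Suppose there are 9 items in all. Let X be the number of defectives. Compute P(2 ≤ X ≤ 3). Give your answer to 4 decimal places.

0.0131

X ~ Binomial(9, 0.02); P(2 ≤ X ≤ 3) = Σ C(9,k) p^k (1−p)^(9−k) over k:
  k=2: C(9,2)·0.02^2·0.98^7 = 0.012501
  k=3: C(9,3)·0.02^3·0.98^6 = 0.000595
Total = 0.013096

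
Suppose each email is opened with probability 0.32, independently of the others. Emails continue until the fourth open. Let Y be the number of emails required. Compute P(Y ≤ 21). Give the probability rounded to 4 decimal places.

Finishing within 21 emails ⇔ at least 4 successes in the first 21. With X ~ Binomial(21, 0.32), P(Y ≤ 21) = 1 − P(X ≤ 3).
  k=0: C(21,0)·0.32^0·0.68^21 = 0.000304
  k=1: C(21,1)·0.32^1·0.68^20 = 0.003003
  k=2: C(21,2)·0.32^2·0.68^19 = 0.014132
  k=3: C(21,3)·0.32^3·0.68^18 = 0.042117
1 − 0.059556 = 0.940444

0.9404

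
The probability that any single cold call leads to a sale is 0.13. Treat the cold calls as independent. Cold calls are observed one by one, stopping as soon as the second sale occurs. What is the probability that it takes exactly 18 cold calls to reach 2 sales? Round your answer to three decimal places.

0.031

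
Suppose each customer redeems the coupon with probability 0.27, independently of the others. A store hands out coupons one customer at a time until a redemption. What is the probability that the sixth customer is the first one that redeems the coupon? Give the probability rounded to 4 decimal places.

Geometric (trials to first success), p = 0.27.
P(Y = 6) = (1−p)^5 · p = 0.20731 · 0.27 = 0.055973

0.0560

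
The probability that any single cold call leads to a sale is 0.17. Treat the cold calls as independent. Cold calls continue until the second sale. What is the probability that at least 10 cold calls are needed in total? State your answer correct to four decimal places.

Needing more than 9 cold calls ⇔ fewer than 2 successes in the first 9. With X ~ Binomial(9, 0.17), P(Y > 9) = P(X ≤ 1).
  k=0: C(9,0)·0.17^0·0.83^9 = 0.186940
  k=1: C(9,1)·0.17^1·0.83^8 = 0.344601
P(X ≤ 1) = 0.531541

0.5315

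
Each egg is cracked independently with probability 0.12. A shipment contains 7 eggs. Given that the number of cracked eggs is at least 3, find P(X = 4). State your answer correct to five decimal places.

X ~ Binomial(7, 0.12). Want P(X=4 | X≥3) = P(X=4) / P(X≥3).
P(X=4) = C(7,4)·0.12^4·0.88^3 = 0.0049459
P(X≥3) = 1 − 0.4086756 − 0.3900994 − 0.1595861 = 0.0416388
Ratio = 0.0049459 / 0.0416388 = 0.1187798

0.11878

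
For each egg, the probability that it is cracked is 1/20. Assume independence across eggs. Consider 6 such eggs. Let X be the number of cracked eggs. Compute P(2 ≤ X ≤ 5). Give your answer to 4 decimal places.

X ~ Binomial(6, 0.05); P(2 ≤ X ≤ 5) = Σ C(6,k) p^k (1−p)^(6−k) over k:
  k=2: C(6,2)·0.05^2·0.95^4 = 0.030544
  k=3: C(6,3)·0.05^3·0.95^3 = 0.002143
  k=4: C(6,4)·0.05^4·0.95^2 = 0.000085
  k=5: C(6,5)·0.05^5·0.95^1 = 0.000002
Total = 0.032774

0.0328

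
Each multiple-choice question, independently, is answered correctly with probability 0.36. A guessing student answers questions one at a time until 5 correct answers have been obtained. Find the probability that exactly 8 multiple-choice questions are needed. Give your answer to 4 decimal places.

Y = trial on which the fifth success occurs; negative binomial, r=5, p=0.36.
P(Y=8) = C(7,4) · p^5 · (1−p)^3
= 35 · 0.0060466 · 0.26214 = 0.055478

0.0555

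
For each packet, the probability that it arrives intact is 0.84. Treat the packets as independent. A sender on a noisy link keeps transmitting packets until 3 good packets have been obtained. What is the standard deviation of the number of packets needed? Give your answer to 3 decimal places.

0.825

Y = total packets until the third success; negative binomial with r=3, p=0.84.
SD(Y) = √[r(1−p)/p²] = √(0.68027) = 0.82479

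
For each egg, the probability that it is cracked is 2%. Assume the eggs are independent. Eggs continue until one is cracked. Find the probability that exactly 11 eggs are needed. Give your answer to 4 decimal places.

0.0163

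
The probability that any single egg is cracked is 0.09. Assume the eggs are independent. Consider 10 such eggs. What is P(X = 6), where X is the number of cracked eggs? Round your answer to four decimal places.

0.0001

X ~ Binomial(n=10, p=0.09).
P(X=6) = C(10,6) · p^6 · (1−p)^4
= 210 · 5.3144e-07 · 0.68575 = 0.000077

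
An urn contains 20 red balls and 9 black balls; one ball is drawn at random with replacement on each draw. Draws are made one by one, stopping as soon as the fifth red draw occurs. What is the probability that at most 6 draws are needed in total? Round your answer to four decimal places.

0.3981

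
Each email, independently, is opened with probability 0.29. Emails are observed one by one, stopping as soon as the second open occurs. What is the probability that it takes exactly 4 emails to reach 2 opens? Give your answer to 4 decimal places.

0.1272

Y = trial on which the second success occurs; negative binomial, r=2, p=0.29.
P(Y=4) = C(3,1) · p^2 · (1−p)^2
= 3 · 0.0841 · 0.5041 = 0.127184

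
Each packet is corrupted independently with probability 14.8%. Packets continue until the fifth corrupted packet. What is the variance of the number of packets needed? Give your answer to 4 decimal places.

194.4850

Y = total packets until the fifth success; negative binomial with r=5, p=0.148.
Var(Y) = r(1−p)/p² = 5·0.852 / 0.148² = 194.485026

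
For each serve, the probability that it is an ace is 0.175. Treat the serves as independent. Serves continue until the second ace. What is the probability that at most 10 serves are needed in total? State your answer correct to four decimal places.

Finishing within 10 serves ⇔ at least 2 successes in the first 10. With X ~ Binomial(10, 0.175), P(Y ≤ 10) = 1 − P(X ≤ 1).
  k=0: C(10,0)·0.175^0·0.825^10 = 0.146063
  k=1: C(10,1)·0.175^1·0.825^9 = 0.309830
1 − 0.455893 = 0.544107

0.5441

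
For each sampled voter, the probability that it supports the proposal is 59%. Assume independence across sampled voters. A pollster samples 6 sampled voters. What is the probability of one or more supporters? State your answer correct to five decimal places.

P(at least one) = 1 − P(none) = 1 − (1 − 0.59)^6
= 1 − 0.0047501 = 0.9952499

0.99525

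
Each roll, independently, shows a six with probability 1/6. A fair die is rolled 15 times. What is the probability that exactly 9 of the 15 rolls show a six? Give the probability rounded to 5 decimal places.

X ~ Binomial(n=15, p=0.166667).
P(X=9) = C(15,9) · p^9 · (1−p)^6
= 5005 · 9.9229e-08 · 0.3349 = 0.0001663

0.00017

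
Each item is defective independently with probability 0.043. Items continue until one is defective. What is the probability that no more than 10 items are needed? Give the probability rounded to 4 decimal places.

0.3557

Y = number of items to the first success; geometric, p = 0.043.
P(Y ≤ 10) = 1 − (1−p)^10 = 1 − 0.644346 = 0.355654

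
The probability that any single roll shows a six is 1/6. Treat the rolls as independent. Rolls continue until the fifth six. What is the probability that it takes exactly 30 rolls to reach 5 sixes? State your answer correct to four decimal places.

0.0320

Y = trial on which the fifth success occurs; negative binomial, r=5, p=0.166667.
P(Y=30) = C(29,4) · p^5 · (1−p)^25
= 23751 · 0.0001286 · 0.010483 = 0.032018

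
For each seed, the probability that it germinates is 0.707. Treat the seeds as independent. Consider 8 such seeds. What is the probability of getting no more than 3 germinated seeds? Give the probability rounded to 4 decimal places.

X ~ Binomial(8, 0.707); P(X ≤ 3) = Σ C(8,k) p^k (1−p)^(8−k) over k:
  k=0: C(8,0)·0.707^0·0.293^8 = 0.000054
  k=1: C(8,1)·0.707^1·0.293^7 = 0.001049
  k=2: C(8,2)·0.707^2·0.293^6 = 0.008855
  k=3: C(8,3)·0.707^3·0.293^5 = 0.042735
Total = 0.052693

0.0527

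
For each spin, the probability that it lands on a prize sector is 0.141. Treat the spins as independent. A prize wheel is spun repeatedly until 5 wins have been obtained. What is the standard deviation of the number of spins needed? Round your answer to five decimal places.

14.69814

Y = total spins until the fifth success; negative binomial with r=5, p=0.141.
SD(Y) = √[r(1−p)/p²] = √(216.0354107) = 14.6981431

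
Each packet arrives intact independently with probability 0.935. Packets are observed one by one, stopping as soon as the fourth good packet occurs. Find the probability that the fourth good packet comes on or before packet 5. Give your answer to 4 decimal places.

Finishing within 5 packets ⇔ at least 4 successes in the first 5. With X ~ Binomial(5, 0.935), P(Y ≤ 5) = 1 − P(X ≤ 3).
  k=0: C(5,0)·0.935^0·0.065^5 = 0.000001
  k=1: C(5,1)·0.935^1·0.065^4 = 0.000083
  k=2: C(5,2)·0.935^2·0.065^3 = 0.002401
  k=3: C(5,3)·0.935^3·0.065^2 = 0.034535
1 − 0.037021 = 0.962979

0.9630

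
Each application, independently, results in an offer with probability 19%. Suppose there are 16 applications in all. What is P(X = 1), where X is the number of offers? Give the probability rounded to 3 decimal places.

0.129

X ~ Binomial(n=16, p=0.19).
P(X=1) = C(16,1) · p^1 · (1−p)^15
= 16 · 0.19 · 0.042391 = 0.12887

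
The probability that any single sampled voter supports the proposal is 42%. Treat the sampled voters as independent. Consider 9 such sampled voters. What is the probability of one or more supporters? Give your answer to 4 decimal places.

P(at least one) = 1 − P(none) = 1 − (1 − 0.42)^9
= 1 − 0.007428 = 0.992572

0.9926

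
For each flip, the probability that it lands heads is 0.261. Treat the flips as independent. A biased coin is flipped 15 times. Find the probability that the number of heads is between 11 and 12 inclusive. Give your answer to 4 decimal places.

0.0002

X ~ Binomial(15, 0.261); P(11 ≤ X ≤ 12) = Σ C(15,k) p^k (1−p)^(15−k) over k:
  k=11: C(15,11)·0.261^11·0.739^4 = 0.000156
  k=12: C(15,12)·0.261^12·0.739^3 = 0.000018
Total = 0.000174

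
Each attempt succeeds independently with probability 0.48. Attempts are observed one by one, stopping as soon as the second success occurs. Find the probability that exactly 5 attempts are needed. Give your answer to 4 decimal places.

0.1296

Y = trial on which the second success occurs; negative binomial, r=2, p=0.48.
P(Y=5) = C(4,1) · p^2 · (1−p)^3
= 4 · 0.2304 · 0.14061 = 0.129584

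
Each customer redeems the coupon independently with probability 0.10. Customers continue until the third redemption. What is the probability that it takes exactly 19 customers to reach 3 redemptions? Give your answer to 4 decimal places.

0.0284

Y = trial on which the third success occurs; negative binomial, r=3, p=0.10.
P(Y=19) = C(18,2) · p^3 · (1−p)^16
= 153 · 0.001 · 0.1853 = 0.028351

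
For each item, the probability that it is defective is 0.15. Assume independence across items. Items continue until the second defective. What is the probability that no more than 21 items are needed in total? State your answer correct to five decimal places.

Finishing within 21 items ⇔ at least 2 successes in the first 21. With X ~ Binomial(21, 0.15), P(Y ≤ 21) = 1 − P(X ≤ 1).
  k=0: C(21,0)·0.15^0·0.85^21 = 0.0329456
  k=1: C(21,1)·0.15^1·0.85^20 = 0.1220925
1 − 0.1550381 = 0.8449619

0.84496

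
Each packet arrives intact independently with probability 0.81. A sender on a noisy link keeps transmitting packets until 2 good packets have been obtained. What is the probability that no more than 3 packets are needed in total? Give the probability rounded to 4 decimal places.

0.9054

Finishing within 3 packets ⇔ at least 2 successes in the first 3. With X ~ Binomial(3, 0.81), P(Y ≤ 3) = 1 − P(X ≤ 1).
  k=0: C(3,0)·0.81^0·0.19^3 = 0.006859
  k=1: C(3,1)·0.81^1·0.19^2 = 0.087723
1 − 0.094582 = 0.905418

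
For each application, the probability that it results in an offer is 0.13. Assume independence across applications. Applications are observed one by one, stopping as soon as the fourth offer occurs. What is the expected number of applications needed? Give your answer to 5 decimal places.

Y = total applications until the fourth success; negative binomial with r=4, p=0.13.
E[Y] = r / p = 4 / 0.13 = 30.7692308

30.76923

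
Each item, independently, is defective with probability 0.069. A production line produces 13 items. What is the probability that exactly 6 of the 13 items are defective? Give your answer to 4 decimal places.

X ~ Binomial(n=13, p=0.069).
P(X=6) = C(13,6) · p^6 · (1−p)^7
= 1716 · 1.0792e-07 · 0.60624 = 0.000112

0.0001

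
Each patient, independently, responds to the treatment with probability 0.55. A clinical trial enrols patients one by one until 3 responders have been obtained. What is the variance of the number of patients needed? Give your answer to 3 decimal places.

4.463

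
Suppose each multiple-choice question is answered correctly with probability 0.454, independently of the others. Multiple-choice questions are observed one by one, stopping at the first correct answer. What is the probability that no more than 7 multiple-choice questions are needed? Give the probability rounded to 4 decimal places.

0.9855

Y = number of multiple-choice questions to the first success; geometric, p = 0.454.
P(Y ≤ 7) = 1 − (1−p)^7 = 1 − 0.014466 = 0.985534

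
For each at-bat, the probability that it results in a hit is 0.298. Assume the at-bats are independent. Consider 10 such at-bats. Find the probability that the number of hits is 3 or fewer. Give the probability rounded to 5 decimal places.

X ~ Binomial(10, 0.298); P(X ≤ 3) = Σ C(10,k) p^k (1−p)^(10−k) over k:
  k=0: C(10,0)·0.298^0·0.702^10 = 0.0290651
  k=1: C(10,1)·0.298^1·0.702^9 = 0.1233816
  k=2: C(10,2)·0.298^2·0.702^8 = 0.2356904
  k=3: C(10,3)·0.298^3·0.702^7 = 0.2668025
Total = 0.6549395

0.65494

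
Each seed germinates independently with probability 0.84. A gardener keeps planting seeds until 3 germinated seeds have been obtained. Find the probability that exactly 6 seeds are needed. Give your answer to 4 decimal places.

0.0243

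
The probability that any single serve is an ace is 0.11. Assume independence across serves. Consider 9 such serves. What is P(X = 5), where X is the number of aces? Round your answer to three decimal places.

X ~ Binomial(n=9, p=0.11).
P(X=5) = C(9,5) · p^5 · (1−p)^4
= 126 · 1.6105e-05 · 0.62742 = 0.00127

0.001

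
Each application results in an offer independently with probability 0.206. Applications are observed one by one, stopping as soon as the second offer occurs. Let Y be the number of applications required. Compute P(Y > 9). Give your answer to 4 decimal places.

Needing more than 9 applications ⇔ fewer than 2 successes in the first 9. With X ~ Binomial(9, 0.206), P(Y > 9) = P(X ≤ 1).
  k=0: C(9,0)·0.206^0·0.794^9 = 0.125425
  k=1: C(9,1)·0.206^1·0.794^8 = 0.292869
P(X ≤ 1) = 0.418294

0.4183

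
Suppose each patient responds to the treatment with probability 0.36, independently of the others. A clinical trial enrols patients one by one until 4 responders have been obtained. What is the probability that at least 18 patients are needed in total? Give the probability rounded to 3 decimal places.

0.089

Needing more than 17 patients ⇔ fewer than 4 successes in the first 17. With X ~ Binomial(17, 0.36), P(Y > 17) = P(X ≤ 3).
  k=0: C(17,0)·0.36^0·0.64^17 = 0.00051
  k=1: C(17,1)·0.36^1·0.64^16 = 0.00485
  k=2: C(17,2)·0.36^2·0.64^15 = 0.02182
  k=3: C(17,3)·0.36^3·0.64^14 = 0.06137
P(X ≤ 3) = 0.08854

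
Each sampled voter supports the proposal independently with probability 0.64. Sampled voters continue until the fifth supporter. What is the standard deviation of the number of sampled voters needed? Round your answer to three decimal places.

Y = total sampled voters until the fifth success; negative binomial with r=5, p=0.64.
SD(Y) = √[r(1−p)/p²] = √(4.39453) = 2.09631

2.096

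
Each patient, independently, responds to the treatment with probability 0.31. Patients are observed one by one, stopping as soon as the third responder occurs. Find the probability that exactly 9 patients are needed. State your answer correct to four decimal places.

0.0900

Y = trial on which the third success occurs; negative binomial, r=3, p=0.31.
P(Y=9) = C(8,2) · p^3 · (1−p)^6
= 28 · 0.029791 · 0.10792 = 0.090020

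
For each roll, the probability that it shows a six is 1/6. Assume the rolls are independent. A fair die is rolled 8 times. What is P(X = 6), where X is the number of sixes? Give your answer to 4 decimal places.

0.0004

X ~ Binomial(n=8, p=0.166667).
P(X=6) = C(8,6) · p^6 · (1−p)^2
= 28 · 2.1433e-05 · 0.69444 = 0.000417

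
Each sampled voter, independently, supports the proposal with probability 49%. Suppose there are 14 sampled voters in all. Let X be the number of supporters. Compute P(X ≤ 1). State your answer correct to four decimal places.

X ~ Binomial(14, 0.49); P(X ≤ 1) = Σ C(14,k) p^k (1−p)^(14−k) over k:
  k=0: C(14,0)·0.49^0·0.51^14 = 0.000081
  k=1: C(14,1)·0.49^1·0.51^13 = 0.001083
Total = 0.001164

0.0012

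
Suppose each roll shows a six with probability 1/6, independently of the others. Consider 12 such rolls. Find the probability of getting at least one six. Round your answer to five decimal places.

P(at least one) = 1 − P(none) = 1 − (1 − 0.166667)^12
= 1 − 0.1121567 = 0.8878433

0.88784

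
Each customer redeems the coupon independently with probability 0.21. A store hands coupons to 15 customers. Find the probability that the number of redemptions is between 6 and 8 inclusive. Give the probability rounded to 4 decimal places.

X ~ Binomial(15, 0.21); P(6 ≤ X ≤ 8) = Σ C(15,k) p^k (1−p)^(15−k) over k:
  k=6: C(15,6)·0.21^6·0.79^9 = 0.051447
  k=7: C(15,7)·0.21^7·0.79^8 = 0.017583
  k=8: C(15,8)·0.21^8·0.79^7 = 0.004674
Total = 0.073705

0.0737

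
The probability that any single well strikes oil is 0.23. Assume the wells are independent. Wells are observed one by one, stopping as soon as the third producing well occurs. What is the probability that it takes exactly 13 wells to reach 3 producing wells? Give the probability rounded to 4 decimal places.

Y = trial on which the third success occurs; negative binomial, r=3, p=0.23.
P(Y=13) = C(12,2) · p^3 · (1−p)^10
= 66 · 0.012167 · 0.073267 = 0.058835

0.0588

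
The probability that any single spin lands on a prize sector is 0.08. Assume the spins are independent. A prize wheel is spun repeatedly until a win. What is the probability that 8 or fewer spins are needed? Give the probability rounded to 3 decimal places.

Y = number of spins to the first success; geometric, p = 0.08.
P(Y ≤ 8) = 1 − (1−p)^8 = 1 − 0.51322 = 0.48678

0.487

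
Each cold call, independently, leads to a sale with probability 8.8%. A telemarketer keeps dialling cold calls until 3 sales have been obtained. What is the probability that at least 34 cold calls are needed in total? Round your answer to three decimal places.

0.435

Needing more than 33 cold calls ⇔ fewer than 3 successes in the first 33. With X ~ Binomial(33, 0.088), P(Y > 33) = P(X ≤ 2).
  k=0: C(33,0)·0.088^0·0.912^33 = 0.04784
  k=1: C(33,1)·0.088^1·0.912^32 = 0.15235
  k=2: C(33,2)·0.088^2·0.912^31 = 0.23520
P(X ≤ 2) = 0.43539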